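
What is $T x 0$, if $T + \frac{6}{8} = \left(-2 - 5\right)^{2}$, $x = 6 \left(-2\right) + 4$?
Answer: $0$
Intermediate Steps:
$x = -8$ ($x = -12 + 4 = -8$)
$T = \frac{193}{4}$ ($T = - \frac{3}{4} + \left(-2 - 5\right)^{2} = - \frac{3}{4} + \left(-7\right)^{2} = - \frac{3}{4} + 49 = \frac{193}{4} \approx 48.25$)
$T x 0 = \frac{193}{4} \left(-8\right) 0 = \left(-386\right) 0 = 0$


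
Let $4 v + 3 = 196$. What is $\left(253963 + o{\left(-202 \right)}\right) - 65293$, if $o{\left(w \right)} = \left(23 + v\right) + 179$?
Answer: $\frac{755681}{4} \approx 1.8892 \cdot 10^{5}$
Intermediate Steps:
$v = \frac{193}{4}$ ($v = - \frac{3}{4} + \frac{1}{4} \cdot 196 = - \frac{3}{4} + 49 = \frac{193}{4} \approx 48.25$)
$o{\left(w \right)} = \frac{1001}{4}$ ($o{\left(w \right)} = \left(23 + \frac{193}{4}\right) + 179 = \frac{285}{4} + 179 = \frac{1001}{4}$)
$\left(253963 + o{\left(-202 \right)}\right) - 65293 = \left(253963 + \frac{1001}{4}\right) - 65293 = \frac{1016853}{4} - 65293 = \frac{755681}{4}$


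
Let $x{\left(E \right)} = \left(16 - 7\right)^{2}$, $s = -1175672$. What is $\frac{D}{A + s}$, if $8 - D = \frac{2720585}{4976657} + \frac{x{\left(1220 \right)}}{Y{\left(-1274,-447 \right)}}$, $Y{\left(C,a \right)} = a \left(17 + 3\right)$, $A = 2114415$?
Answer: $\frac{15810075617}{1988852818287140} \approx 7.9493 \cdot 10^{-6}$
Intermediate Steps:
$Y{\left(C,a \right)} = 20 a$ ($Y{\left(C,a \right)} = a 20 = 20 a$)
$x{\left(E \right)} = 81$ ($x{\left(E \right)} = 9^{2} = 81$)
$D = \frac{15810075617}{2118633980}$ ($D = 8 - \left(\frac{2720585}{4976657} + \frac{81}{20 \left(-447\right)}\right) = 8 - \left(2720585 \cdot \frac{1}{4976657} + \frac{81}{-8940}\right) = 8 - \left(\frac{388655}{710951} + 81 \left(- \frac{1}{8940}\right)\right) = 8 - \left(\frac{388655}{710951} - \frac{27}{2980}\right) = 8 - \frac{1138996223}{2118633980} = \frac{15810075617}{2118633980} \approx 7.4624$)
$\frac{D}{A + s} = \frac{15810075617}{2118633980 \left(2114415 - 1175672\right)} = \frac{15810075617}{2118633980 \cdot 938743} = \frac{15810075617}{2118633980} \cdot \frac{1}{938743} = \frac{15810075617}{1988852818287140}$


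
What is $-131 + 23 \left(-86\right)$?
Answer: $-2109$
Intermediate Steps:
$-131 + 23 \left(-86\right) = -131 - 1978 = -2109$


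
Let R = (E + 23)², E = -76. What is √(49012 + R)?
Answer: √51821 ≈ 227.64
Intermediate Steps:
R = 2809 (R = (-76 + 23)² = (-53)² = 2809)
√(49012 + R) = √(49012 + 2809) = √51821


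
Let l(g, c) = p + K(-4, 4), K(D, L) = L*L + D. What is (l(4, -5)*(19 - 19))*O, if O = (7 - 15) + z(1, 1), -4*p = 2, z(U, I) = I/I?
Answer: 0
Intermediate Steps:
z(U, I) = 1
p = -½ (p = -¼*2 = -½ ≈ -0.50000)
K(D, L) = D + L² (K(D, L) = L² + D = D + L²)
O = -7 (O = (7 - 15) + 1 = -8 + 1 = -7)
l(g, c) = 23/2 (l(g, c) = -½ + (-4 + 4²) = -½ + (-4 + 16) = -½ + 12 = 23/2)
(l(4, -5)*(19 - 19))*O = (23*(19 - 19)/2)*(-7) = ((23/2)*0)*(-7) = 0*(-7) = 0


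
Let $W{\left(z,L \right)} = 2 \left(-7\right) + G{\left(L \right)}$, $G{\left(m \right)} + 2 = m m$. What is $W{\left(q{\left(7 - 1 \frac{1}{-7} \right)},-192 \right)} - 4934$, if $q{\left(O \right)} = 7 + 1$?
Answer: $31914$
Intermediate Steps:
$G{\left(m \right)} = -2 + m^{2}$ ($G{\left(m \right)} = -2 + m m = -2 + m^{2}$)
$q{\left(O \right)} = 8$
$W{\left(z,L \right)} = -16 + L^{2}$ ($W{\left(z,L \right)} = 2 \left(-7\right) + \left(-2 + L^{2}\right) = -14 + \left(-2 + L^{2}\right) = -16 + L^{2}$)
$W{\left(q{\left(7 - 1 \frac{1}{-7} \right)},-192 \right)} - 4934 = \left(-16 + \left(-192\right)^{2}\right) - 4934 = \left(-16 + 36864\right) - 4934 = 36848 - 4934 = 31914$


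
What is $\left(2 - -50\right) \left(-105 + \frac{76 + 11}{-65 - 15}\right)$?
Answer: $- \frac{110331}{20} \approx -5516.5$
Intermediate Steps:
$\left(2 - -50\right) \left(-105 + \frac{76 + 11}{-65 - 15}\right) = \left(2 + 50\right) \left(-105 + \frac{87}{-65 - 15}\right) = 52 \left(-105 + \frac{87}{-80}\right) = 52 \left(-105 + 87 \left(- \frac{1}{80}\right)\right) = 52 \left(-105 - \frac{87}{80}\right) = 52 \left(- \frac{8487}{80}\right) = - \frac{110331}{20}$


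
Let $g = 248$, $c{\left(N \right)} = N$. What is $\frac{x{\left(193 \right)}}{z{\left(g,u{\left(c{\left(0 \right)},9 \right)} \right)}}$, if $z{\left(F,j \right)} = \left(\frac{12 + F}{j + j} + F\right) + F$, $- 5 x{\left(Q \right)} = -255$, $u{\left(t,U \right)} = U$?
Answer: $\frac{459}{4594} \approx 0.099913$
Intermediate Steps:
$x{\left(Q \right)} = 51$ ($x{\left(Q \right)} = \left(- \frac{1}{5}\right) \left(-255\right) = 51$)
$z{\left(F,j \right)} = 2 F + \frac{12 + F}{2 j}$ ($z{\left(F,j \right)} = \left(\frac{12 + F}{2 j} + F\right) + F = \left(F + \frac{12 + F}{2 j}\right) + F = 2 F + \frac{12 + F}{2 j}$)
$\frac{x{\left(193 \right)}}{z{\left(g,u{\left(c{\left(0 \right)},9 \right)} \right)}} = \frac{51}{\frac{1}{2} \cdot \frac{1}{9} \left(12 + 248 + 4 \cdot 248 \cdot 9\right)} = \frac{51}{\frac{1}{2} \cdot \frac{1}{9} \left(12 + 248 + 8928\right)} = \frac{51}{\frac{1}{2} \cdot \frac{1}{9} \cdot 9188} = \frac{51}{\frac{4594}{9}} = 51 \cdot \frac{9}{4594} = \frac{459}{4594}$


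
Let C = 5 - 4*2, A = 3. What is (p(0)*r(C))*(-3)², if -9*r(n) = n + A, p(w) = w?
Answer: 0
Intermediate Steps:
C = -3 (C = 5 - 8 = -3)
r(n) = -⅓ - n/9 (r(n) = -(n + 3)/9 = -(3 + n)/9 = -⅓ - n/9)
(p(0)*r(C))*(-3)² = (0*(-⅓ - ⅑*(-3)))*(-3)² = (0*(-⅓ + ⅓))*9 = (0*0)*9 = 0*9 = 0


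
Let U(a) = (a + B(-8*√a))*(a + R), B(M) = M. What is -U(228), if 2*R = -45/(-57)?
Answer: -52074 + 69432*√57/19 ≈ -24485.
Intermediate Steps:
R = 15/38 (R = (-45/(-57))/2 = (-45*(-1/57))/2 = (½)*(15/19) = 15/38 ≈ 0.39474)
U(a) = (15/38 + a)*(a - 8*√a) (U(a) = (a - 8*√a)*(a + 15/38) = (a - 8*√a)*(15/38 + a) = (15/38 + a)*(a - 8*√a))
-U(228) = -(228² - 3648*√57 - 120*√57/19 + (15/38)*228) = -(51984 - 3648*√57 - 120*√57/19 + 90) = -(52074 - 69432*√57/19) = -52074 + 69432*√57/19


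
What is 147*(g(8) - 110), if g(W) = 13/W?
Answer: -127449/8 ≈ -15931.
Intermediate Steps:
147*(g(8) - 110) = 147*(13/8 - 110) = 147*(-867/8) = -127449/8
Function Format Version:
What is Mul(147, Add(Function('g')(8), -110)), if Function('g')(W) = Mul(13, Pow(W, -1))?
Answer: Rational(-127449, 8) ≈ -15931.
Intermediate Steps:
Mul(147, Add(Function('g')(8), -110)) = Mul(147, Add(Mul(13, Pow(8, -1)), -110)) = Mul(147, Add(Mul(13, Rational(1, 8)), -110)) = Mul(147, Add(Rational(13, 8), -110)) = Mul(147, Rational(-867, 8)) = Rational(-127449, 8)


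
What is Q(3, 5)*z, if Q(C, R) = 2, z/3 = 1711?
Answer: 10266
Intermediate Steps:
z = 5133 (z = 3*1711 = 5133)
Q(3, 5)*z = 2*5133 = 10266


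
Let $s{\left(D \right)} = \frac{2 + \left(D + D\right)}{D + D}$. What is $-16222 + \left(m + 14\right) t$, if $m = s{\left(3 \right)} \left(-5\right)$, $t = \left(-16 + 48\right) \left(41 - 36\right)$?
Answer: $- \frac{45146}{3} \approx -15049.0$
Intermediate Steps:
$s{\left(D \right)} = \frac{2 + 2 D}{2 D}$
$t = 160$ ($t = 32 \cdot 5 = 160$)
$m = - \frac{20}{3}$ ($m = \frac{1 + 3}{3} \left(-5\right) = \frac{1}{3} \cdot 4 \left(-5\right) = \frac{4}{3} \left(-5\right) = - \frac{20}{3} \approx -6.6667$)
$-16222 + \left(m + 14\right) t = -16222 + \left(- \frac{20}{3} + 14\right) 160 = -16222 + \frac{22}{3} \cdot 160 = -16222 + \frac{3520}{3} = - \frac{45146}{3}$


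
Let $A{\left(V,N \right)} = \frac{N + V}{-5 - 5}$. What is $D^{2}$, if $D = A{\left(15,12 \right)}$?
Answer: $\frac{729}{100} \approx 7.29$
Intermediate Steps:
$A{\left(V,N \right)} = - \frac{N}{10} - \frac{V}{10}$ ($A{\left(V,N \right)} = \frac{N + V}{-10} = \left(N + V\right) \left(- \frac{1}{10}\right) = - \frac{N}{10} - \frac{V}{10}$)
$D = - \frac{27}{10}$ ($D = \left(- \frac{1}{10}\right) 12 - \frac{3}{2} = - \frac{6}{5} - \frac{3}{2} = - \frac{27}{10} \approx -2.7$)
$D^{2} = \left(- \frac{27}{10}\right)^{2} = \frac{729}{100}$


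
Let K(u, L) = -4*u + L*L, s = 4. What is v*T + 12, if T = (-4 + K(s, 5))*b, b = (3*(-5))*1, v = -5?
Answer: 387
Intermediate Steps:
b = -15 (b = -15*1 = -15)
K(u, L) = L² - 4*u (K(u, L) = -4*u + L² = L² - 4*u)
T = -75 (T = (-4 + (5² - 4*4))*(-15) = (-4 + (25 - 16))*(-15) = (-4 + 9)*(-15) = 5*(-15) = -75)
v*T + 12 = -5*(-75) + 12 = 375 + 12 = 387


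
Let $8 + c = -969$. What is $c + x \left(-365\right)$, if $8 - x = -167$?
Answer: $-64852$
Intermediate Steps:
$x = 175$ ($x = 8 - -167 = 8 + 167 = 175$)
$c = -977$ ($c = -8 - 969 = -977$)
$c + x \left(-365\right) = -977 + 175 \left(-365\right) = -977 - 63875 = -64852$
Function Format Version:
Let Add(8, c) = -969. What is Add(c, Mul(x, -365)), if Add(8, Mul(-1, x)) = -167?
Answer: -64852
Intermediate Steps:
x = 175 (x = Add(8, Mul(-1, -167)) = Add(8, 167) = 175)
c = -977 (c = Add(-8, -969) = -977)
Add(c, Mul(x, -365)) = Add(-977, Mul(175, -365)) = Add(-977, -63875) = -64852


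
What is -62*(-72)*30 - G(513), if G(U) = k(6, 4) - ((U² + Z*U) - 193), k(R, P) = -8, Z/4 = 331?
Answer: 1076116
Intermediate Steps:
Z = 1324 (Z = 4*331 = 1324)
G(U) = 185 - U² - 1324*U (G(U) = -8 - ((U² + 1324*U) - 193) = -8 - (-193 + U² + 1324*U) = -8 + (193 - U² - 1324*U) = 185 - U² - 1324*U)
-62*(-72)*30 - G(513) = -62*(-72)*30 - (185 - 1*513² - 1324*513) = 4464*30 - (185 - 1*263169 - 679212) = 133920 - (185 - 263169 - 679212) = 133920 - 1*(-942196) = 133920 + 942196 = 1076116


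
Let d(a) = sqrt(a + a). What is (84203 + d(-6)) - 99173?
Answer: -14970 + 2*I*sqrt(3) ≈ -14970.0 + 3.4641*I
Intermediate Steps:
d(a) = sqrt(2)*sqrt(a) (d(a) = sqrt(2*a) = sqrt(2)*sqrt(a))
(84203 + d(-6)) - 99173 = (84203 + sqrt(2)*sqrt(-6)) - 99173 = (84203 + sqrt(2)*(I*sqrt(6))) - 99173 = (84203 + 2*I*sqrt(3)) - 99173 = -14970 + 2*I*sqrt(3)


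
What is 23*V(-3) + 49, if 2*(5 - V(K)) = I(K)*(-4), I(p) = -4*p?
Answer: 716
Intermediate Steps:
V(K) = 5 - 8*K (V(K) = 5 - (-4*K)*(-4)/2 = 5 - 8*K)
23*V(-3) + 49 = 23*(5 - 8*(-3)) + 49 = 23*(5 + 24) + 49 = 23*29 + 49 = 667 + 49 = 716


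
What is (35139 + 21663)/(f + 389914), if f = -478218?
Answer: -28401/44152 ≈ -0.64326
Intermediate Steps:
(35139 + 21663)/(f + 389914) = (35139 + 21663)/(-478218 + 389914) = 56802/(-88304) = 56802*(-1/88304) = -28401/44152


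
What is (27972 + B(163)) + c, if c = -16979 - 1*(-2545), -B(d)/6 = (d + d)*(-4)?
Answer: 21362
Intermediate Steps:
B(d) = 48*d (B(d) = -6*(d + d)*(-4) = -6*2*d*(-4) = -(-48)*d = 48*d)
c = -14434 (c = -16979 + 2545 = -14434)
(27972 + B(163)) + c = (27972 + 48*163) - 14434 = (27972 + 7824) - 14434 = 35796 - 14434 = 21362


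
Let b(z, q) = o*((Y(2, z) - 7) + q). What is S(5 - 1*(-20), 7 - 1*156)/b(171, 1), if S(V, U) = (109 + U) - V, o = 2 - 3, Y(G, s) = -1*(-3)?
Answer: -65/3 ≈ -21.667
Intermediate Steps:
Y(G, s) = 3
o = -1
b(z, q) = 4 - q (b(z, q) = -((3 - 7) + q) = -(-4 + q) = 4 - q)
S(V, U) = 109 + U - V
S(5 - 1*(-20), 7 - 1*156)/b(171, 1) = (109 + (7 - 1*156) - (5 - 1*(-20)))/(4 - 1*1) = (109 + (7 - 156) - (5 + 20))/(4 - 1) = (109 - 149 - 1*25)/3 = (109 - 149 - 25)*(1/3) = -65*1/3 = -65/3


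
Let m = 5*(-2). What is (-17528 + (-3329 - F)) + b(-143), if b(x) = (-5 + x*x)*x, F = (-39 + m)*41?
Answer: -2942340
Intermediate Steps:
m = -10
F = -2009 (F = (-39 - 10)*41 = -49*41 = -2009)
b(x) = x*(-5 + x²) (b(x) = (-5 + x²)*x = x*(-5 + x²))
(-17528 + (-3329 - F)) + b(-143) = (-17528 + (-3329 - 1*(-2009))) - 143*(-5 + (-143)²) = (-17528 + (-3329 + 2009)) - 143*(-5 + 20449) = (-17528 - 1320) - 143*20444 = -18848 - 2923492 = -2942340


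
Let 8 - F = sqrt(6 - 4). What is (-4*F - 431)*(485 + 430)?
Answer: -423645 + 3660*sqrt(2) ≈ -4.1847e+5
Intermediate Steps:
F = 8 - sqrt(2) (F = 8 - sqrt(6 - 4) = 8 - sqrt(2) ≈ 6.5858)
(-4*F - 431)*(485 + 430) = (-4*(8 - sqrt(2)) - 431)*(485 + 430) = ((-32 + 4*sqrt(2)) - 431)*915 = (-463 + 4*sqrt(2))*915 = -423645 + 3660*sqrt(2)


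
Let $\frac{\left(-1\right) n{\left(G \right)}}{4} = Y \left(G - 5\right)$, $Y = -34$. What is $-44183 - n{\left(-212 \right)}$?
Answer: $-14671$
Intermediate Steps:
$n{\left(G \right)} = -680 + 136 G$ ($n{\left(G \right)} = - 4 \left(- 34 \left(G - 5\right)\right) = - 4 \left(- 34 \left(-5 + G\right)\right) = - 4 \left(170 - 34 G\right) = -680 + 136 G$)
$-44183 - n{\left(-212 \right)} = -44183 - \left(-680 + 136 \left(-212\right)\right) = -44183 - \left(-680 - 28832\right) = -44183 - -29512 = -44183 + 29512 = -14671$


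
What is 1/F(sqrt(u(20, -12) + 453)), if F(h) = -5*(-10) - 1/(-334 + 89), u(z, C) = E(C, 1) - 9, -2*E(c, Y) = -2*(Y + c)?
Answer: 245/12251 ≈ 0.019998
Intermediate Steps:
E(c, Y) = Y + c (E(c, Y) = -(-1)*(Y + c) = -(-2*Y - 2*c)/2 = Y + c)
u(z, C) = -8 + C (u(z, C) = (1 + C) - 9 = -8 + C)
F(h) = 12251/245 (F(h) = 50 - 1/(-245) = 50 - 1*(-1/245) = 50 + 1/245 = 12251/245)
1/F(sqrt(u(20, -12) + 453)) = 1/(12251/245) = 245/12251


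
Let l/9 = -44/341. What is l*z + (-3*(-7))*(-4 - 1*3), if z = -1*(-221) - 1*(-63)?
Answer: -14781/31 ≈ -476.81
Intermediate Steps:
z = 284 (z = 221 + 63 = 284)
l = -36/31 (l = 9*(-44/341) = 9*(-44*1/341) = 9*(-4/31) = -36/31 ≈ -1.1613)
l*z + (-3*(-7))*(-4 - 1*3) = -36/31*284 + (-3*(-7))*(-4 - 1*3) = -10224/31 + 21*(-4 - 3) = -10224/31 + 21*(-7) = -10224/31 - 147 = -14781/31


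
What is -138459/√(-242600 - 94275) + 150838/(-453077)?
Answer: -150838/453077 + 138459*I*√11/1925 ≈ -0.33292 + 238.55*I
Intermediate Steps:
-138459/√(-242600 - 94275) + 150838/(-453077) = -138459*(-I*√11/1925) + 150838*(-1/453077) = -138459*(-I*√11/1925) - 150838/453077 = -(-138459)*I*√11/1925 - 150838/453077 = 138459*I*√11/1925 - 150838/453077 = -150838/453077 + 138459*I*√11/1925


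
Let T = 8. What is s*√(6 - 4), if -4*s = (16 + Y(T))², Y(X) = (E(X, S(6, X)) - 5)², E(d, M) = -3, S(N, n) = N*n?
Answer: -1600*√2 ≈ -2262.7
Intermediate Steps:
Y(X) = 64 (Y(X) = (-3 - 5)² = (-8)² = 64)
s = -1600 (s = -(16 + 64)²/4 = -¼*80² = -¼*6400 = -1600)
s*√(6 - 4) = -1600*√(6 - 4) = -1600*√2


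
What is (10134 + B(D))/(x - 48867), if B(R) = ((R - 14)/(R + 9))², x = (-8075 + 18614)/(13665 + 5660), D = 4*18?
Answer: -642484148425/3097921266198 ≈ -0.20739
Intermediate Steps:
D = 72
x = 10539/19325 ≈ 0.54536
B(R) = (-14 + R)²/(9 + R)² (B(R) = ((-14 + R)/(9 + R))² = (-14 + R)²/(9 + R)²)
(10134 + B(D))/(x - 48867) = (10134 + (-14 + 72)²/(9 + 72)²)/(10539/19325 - 48867) = (10134 + 58²/81²)/(-944344236/19325) = (10134 + 3364*(1/6561))*(-19325/944344236) = (10134 + 3364/6561)*(-19325/944344236) = (66492538/6561)*(-19325/944344236) = -642484148425/3097921266198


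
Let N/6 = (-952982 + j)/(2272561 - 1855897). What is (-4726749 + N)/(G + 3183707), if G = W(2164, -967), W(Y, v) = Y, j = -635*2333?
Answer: -36471865777/24582180636 ≈ -1.4837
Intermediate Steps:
j = -1481455
N = -270493/7716 (N = 6*((-952982 - 1481455)/(2272561 - 1855897)) = 6*(-2434437/416664) = 6*(-2434437*1/416664) = 6*(-270493/46296) = -270493/7716 ≈ -35.056)
G = 2164
(-4726749 + N)/(G + 3183707) = (-4726749 - 270493/7716)/(2164 + 3183707) = -36471865777/7716/3185871 = -36471865777/7716*1/3185871 = -36471865777/24582180636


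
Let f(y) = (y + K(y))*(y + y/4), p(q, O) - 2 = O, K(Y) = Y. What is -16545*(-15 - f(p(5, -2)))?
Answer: 248175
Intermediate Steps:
p(q, O) = 2 + O
f(y) = 5*y²/2 (f(y) = (y + y)*(y + y/4) = (2*y)*(y + y*(¼)) = (2*y)*(y + y/4) = (2*y)*(5*y/4) = 5*y²/2)
-16545*(-15 - f(p(5, -2))) = -16545*(-15 - 5*(2 - 2)²/2) = -16545*(-15 - 5*0²/2) = -16545*(-15 - 5*0/2) = -16545*(-15 - 1*0) = -16545*(-15 + 0) = -16545*(-15) = 248175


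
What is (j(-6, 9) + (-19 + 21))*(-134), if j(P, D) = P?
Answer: 536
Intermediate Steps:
(j(-6, 9) + (-19 + 21))*(-134) = (-6 + (-19 + 21))*(-134) = (-6 + 2)*(-134) = -4*(-134) = 536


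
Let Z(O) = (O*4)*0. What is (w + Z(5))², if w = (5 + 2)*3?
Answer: 441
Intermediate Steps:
Z(O) = 0 (Z(O) = (4*O)*0 = 0)
w = 21 (w = 7*3 = 21)
(w + Z(5))² = (21 + 0)² = 21² = 441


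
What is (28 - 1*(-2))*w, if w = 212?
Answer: 6360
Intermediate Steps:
(28 - 1*(-2))*w = (28 - 1*(-2))*212 = (28 + 2)*212 = 30*212 = 6360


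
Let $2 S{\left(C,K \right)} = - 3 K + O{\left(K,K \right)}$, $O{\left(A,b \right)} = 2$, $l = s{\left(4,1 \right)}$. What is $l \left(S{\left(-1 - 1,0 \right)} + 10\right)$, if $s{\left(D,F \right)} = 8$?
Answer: $88$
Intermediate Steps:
$l = 8$
$S{\left(C,K \right)} = 1 - \frac{3 K}{2}$ ($S{\left(C,K \right)} = \frac{- 3 K + 2}{2} = \frac{2 - 3 K}{2} = 1 - \frac{3 K}{2}$)
$l \left(S{\left(-1 - 1,0 \right)} + 10\right) = 8 \left(\left(1 - 0\right) + 10\right) = 8 \left(\left(1 + 0\right) + 10\right) = 8 \left(1 + 10\right) = 8 \cdot 11 = 88$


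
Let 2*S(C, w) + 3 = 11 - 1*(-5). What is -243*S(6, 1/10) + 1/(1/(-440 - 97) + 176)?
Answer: -298559175/189022 ≈ -1579.5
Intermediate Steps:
S(C, w) = 13/2 (S(C, w) = -3/2 + (11 - 1*(-5))/2 = -3/2 + (11 + 5)/2 = -3/2 + (½)*16 = -3/2 + 8 = 13/2)
-243*S(6, 1/10) + 1/(1/(-440 - 97) + 176) = -243*13/2 + 1/(1/(-440 - 97) + 176) = -3159/2 + 1/(1/(-537) + 176) = -3159/2 + 1/(-1/537 + 176) = -3159/2 + 1/(94511/537) = -3159/2 + 537/94511 = -298559175/189022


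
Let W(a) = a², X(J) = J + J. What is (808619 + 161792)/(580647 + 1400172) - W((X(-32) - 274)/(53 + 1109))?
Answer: 270998736112/668647242459 ≈ 0.40529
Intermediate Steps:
X(J) = 2*J
(808619 + 161792)/(580647 + 1400172) - W((X(-32) - 274)/(53 + 1109)) = (808619 + 161792)/(580647 + 1400172) - ((2*(-32) - 274)/(53 + 1109))² = 970411/1980819 - ((-64 - 274)/1162)² = 970411*(1/1980819) - (-338*1/1162)² = 970411/1980819 - (-169/581)² = 970411/1980819 - 1*28561/337561 = 970411/1980819 - 28561/337561 = 270998736112/668647242459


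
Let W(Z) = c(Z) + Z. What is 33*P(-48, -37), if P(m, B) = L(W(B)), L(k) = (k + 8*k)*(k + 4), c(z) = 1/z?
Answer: 497219580/1369 ≈ 3.6320e+5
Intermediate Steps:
c(z) = 1/z
W(Z) = Z + 1/Z (W(Z) = 1/Z + Z = Z + 1/Z)
L(k) = 9*k*(4 + k) (L(k) = (9*k)*(4 + k) = 9*k*(4 + k))
P(m, B) = 9*(B + 1/B)*(4 + B + 1/B) (P(m, B) = 9*(B + 1/B)*(4 + (B + 1/B)) = 9*(B + 1/B)*(4 + B + 1/B))
33*P(-48, -37) = 33*(9*(1 + (-37)²)*(1 + (-37)² + 4*(-37))/(-37)²) = 33*(9*(1/1369)*(1 + 1369)*(1 + 1369 - 148)) = 33*(9*(1/1369)*1370*1222) = 33*(15067260/1369) = 497219580/1369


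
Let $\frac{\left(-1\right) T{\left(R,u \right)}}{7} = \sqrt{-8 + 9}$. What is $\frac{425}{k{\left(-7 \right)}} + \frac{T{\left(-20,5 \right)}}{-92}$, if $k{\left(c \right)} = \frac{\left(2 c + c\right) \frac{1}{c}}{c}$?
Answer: $- \frac{273679}{276} \approx -991.59$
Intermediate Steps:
$T{\left(R,u \right)} = -7$ ($T{\left(R,u \right)} = - 7 \sqrt{-8 + 9} = - 7 \sqrt{1} = \left(-7\right) 1 = -7$)
$k{\left(c \right)} = \frac{3}{c}$ ($k{\left(c \right)} = \frac{3 c \frac{1}{c}}{c} = \frac{3}{c}$)
$\frac{425}{k{\left(-7 \right)}} + \frac{T{\left(-20,5 \right)}}{-92} = \frac{425}{3 \frac{1}{-7}} - \frac{7}{-92} = \frac{425}{3 \left(- \frac{1}{7}\right)} - - \frac{7}{92} = \frac{425}{- \frac{3}{7}} + \frac{7}{92} = 425 \left(- \frac{7}{3}\right) + \frac{7}{92} = - \frac{2975}{3} + \frac{7}{92} = - \frac{273679}{276}$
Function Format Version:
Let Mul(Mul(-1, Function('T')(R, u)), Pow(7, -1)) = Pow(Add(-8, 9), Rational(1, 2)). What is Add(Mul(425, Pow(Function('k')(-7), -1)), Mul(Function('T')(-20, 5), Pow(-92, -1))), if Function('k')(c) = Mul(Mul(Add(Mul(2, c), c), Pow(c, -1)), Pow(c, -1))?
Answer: Rational(-273679, 276) ≈ -991.59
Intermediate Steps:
Function('T')(R, u) = -7 (Function('T')(R, u) = Mul(-7, Pow(Add(-8, 9), Rational(1, 2))) = Mul(-7, Pow(1, Rational(1, 2))) = Mul(-7, 1) = -7)
Function('k')(c) = Mul(3, Pow(c, -1)) (Function('k')(c) = Mul(Mul(Mul(3, c), Pow(c, -1)), Pow(c, -1)) = Mul(3, Pow(c, -1)))
Add(Mul(425, Pow(Function('k')(-7), -1)), Mul(Function('T')(-20, 5), Pow(-92, -1))) = Add(Mul(425, Pow(Mul(3, Pow(-7, -1)), -1)), Mul(-7, Pow(-92, -1))) = Add(Mul(425, Pow(Mul(3, Rational(-1, 7)), -1)), Mul(-7, Rational(-1, 92))) = Add(Mul(425, Pow(Rational(-3, 7), -1)), Rational(7, 92)) = Add(Mul(425, Rational(-7, 3)), Rational(7, 92)) = Add(Rational(-2975, 3), Rational(7, 92)) = Rational(-273679, 276)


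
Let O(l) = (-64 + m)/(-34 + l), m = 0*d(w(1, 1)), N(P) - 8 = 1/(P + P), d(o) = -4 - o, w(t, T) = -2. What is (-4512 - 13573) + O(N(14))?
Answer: -13146003/727 ≈ -18083.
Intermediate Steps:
N(P) = 8 + 1/(2*P) (N(P) = 8 + 1/(P + P) = 8 + 1/(2*P))
m = 0 (m = 0*(-4 - 1*(-2)) = 0*(-4 + 2) = 0*(-2) = 0)
O(l) = -64/(-34 + l) (O(l) = (-64 + 0)/(-34 + l) = -64/(-34 + l))
(-4512 - 13573) + O(N(14)) = (-4512 - 13573) - 64/(-34 + (8 + (½)/14)) = -18085 - 64/(-34 + (8 + (½)*(1/14))) = -18085 - 64/(-34 + (8 + 1/28)) = -18085 - 64/(-34 + 225/28) = -18085 - 64/(-727/28) = -18085 - 64*(-28/727) = -18085 + 1792/727 = -13146003/727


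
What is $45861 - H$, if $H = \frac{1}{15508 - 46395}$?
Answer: $\frac{1416508708}{30887} \approx 45861.0$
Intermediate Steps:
$H = - \frac{1}{30887}$ ($H = \frac{1}{-30887} = - \frac{1}{30887} \approx -3.2376 \cdot 10^{-5}$)
$45861 - H = 45861 - - \frac{1}{30887} = 45861 + \frac{1}{30887} = \frac{1416508708}{30887}$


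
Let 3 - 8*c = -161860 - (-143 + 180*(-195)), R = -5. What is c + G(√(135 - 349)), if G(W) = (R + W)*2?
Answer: 31635/2 + 2*I*√214 ≈ 15818.0 + 29.257*I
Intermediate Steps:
c = 31655/2 (c = 3/8 - (-161860 - (-143 + 180*(-195)))/8 = 3/8 - (-161860 - (-143 - 35100))/8 = 3/8 - (-161860 - 1*(-35243))/8 = 3/8 - (-161860 + 35243)/8 = 3/8 - ⅛*(-126617) = 3/8 + 126617/8 = 31655/2 ≈ 15828.)
G(W) = -10 + 2*W (G(W) = (-5 + W)*2 = -10 + 2*W)
c + G(√(135 - 349)) = 31655/2 + (-10 + 2*√(135 - 349)) = 31655/2 + (-10 + 2*√(-214)) = 31655/2 + (-10 + 2*(I*√214)) = 31655/2 + (-10 + 2*I*√214) = 31635/2 + 2*I*√214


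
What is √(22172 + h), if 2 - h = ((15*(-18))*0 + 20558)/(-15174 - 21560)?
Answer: √7480514276279/18367 ≈ 148.91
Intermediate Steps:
h = 47013/18367 (h = 2 - ((15*(-18))*0 + 20558)/(-15174 - 21560) = 2 - (-270*0 + 20558)/(-36734) = 2 - (0 + 20558)*(-1)/36734 = 2 - 20558*(-1)/36734 = 2 - 1*(-10279/18367) = 2 + 10279/18367 = 47013/18367 ≈ 2.5596)
√(22172 + h) = √(22172 + 47013/18367) = √(407280137/18367) = √7480514276279/18367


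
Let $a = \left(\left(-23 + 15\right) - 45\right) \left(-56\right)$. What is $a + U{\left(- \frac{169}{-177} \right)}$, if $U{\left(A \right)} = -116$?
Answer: $2852$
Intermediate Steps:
$a = 2968$ ($a = \left(-8 - 45\right) \left(-56\right) = \left(-53\right) \left(-56\right) = 2968$)
$a + U{\left(- \frac{169}{-177} \right)} = 2968 - 116 = 2852$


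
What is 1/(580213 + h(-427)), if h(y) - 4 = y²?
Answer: 1/762546 ≈ 1.3114e-6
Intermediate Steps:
h(y) = 4 + y²
1/(580213 + h(-427)) = 1/(580213 + (4 + (-427)²)) = 1/(580213 + (4 + 182329)) = 1/(580213 + 182333) = 1/762546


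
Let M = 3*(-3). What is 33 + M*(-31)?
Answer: 312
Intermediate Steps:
M = -9
33 + M*(-31) = 33 - 9*(-31) = 33 + 279 = 312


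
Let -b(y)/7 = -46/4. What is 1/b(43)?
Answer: 2/161 ≈ 0.012422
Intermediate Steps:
b(y) = 161/2 (b(y) = -(-322)/4 = -7*(-23/2) = 161/2)
1/b(43) = 1/(161/2) = 2/161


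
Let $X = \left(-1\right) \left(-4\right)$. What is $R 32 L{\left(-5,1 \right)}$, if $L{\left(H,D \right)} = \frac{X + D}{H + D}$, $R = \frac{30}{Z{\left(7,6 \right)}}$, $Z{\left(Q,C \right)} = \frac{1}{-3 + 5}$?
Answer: $-2400$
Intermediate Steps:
$Z{\left(Q,C \right)} = \frac{1}{2}$
$X = 4$
$R = 60$ ($R = 30 \frac{1}{\frac{1}{2}} = 30 \cdot 2 = 60$)
$L{\left(H,D \right)} = \frac{4 + D}{D + H}$ ($L{\left(H,D \right)} = \frac{4 + D}{H + D} = \frac{4 + D}{D + H}$)
$R 32 L{\left(-5,1 \right)} = 60 \cdot 32 \frac{4 + 1}{1 - 5} = 1920 \frac{1}{-4} \cdot 5 = 1920 \left(\left(- \frac{1}{4}\right) 5\right) = 1920 \left(- \frac{5}{4}\right) = -2400$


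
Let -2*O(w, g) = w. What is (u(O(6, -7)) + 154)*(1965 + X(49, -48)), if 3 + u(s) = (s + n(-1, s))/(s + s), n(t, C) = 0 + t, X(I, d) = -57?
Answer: 289380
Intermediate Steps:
O(w, g) = -w/2
n(t, C) = t
u(s) = -3 + (-1 + s)/(2*s) (u(s) = -3 + (s - 1)/(s + s) = -3 + (-1 + s)/((2*s)) = -3 + (-1 + s)*(1/(2*s)) = -3 + (-1 + s)/(2*s))
(u(O(6, -7)) + 154)*(1965 + X(49, -48)) = ((-1 - (-5)*6/2)/(2*((-½*6))) + 154)*(1965 - 57) = ((½)*(-1 - 5*(-3))/(-3) + 154)*1908 = ((½)*(-⅓)*(-1 + 15) + 154)*1908 = ((½)*(-⅓)*14 + 154)*1908 = (-7/3 + 154)*1908 = (455/3)*1908 = 289380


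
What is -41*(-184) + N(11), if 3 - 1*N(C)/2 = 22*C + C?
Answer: 7044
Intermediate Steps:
N(C) = 6 - 46*C (N(C) = 6 - 2*(22*C + C) = 6 - 46*C)
-41*(-184) + N(11) = -41*(-184) + (6 - 46*11) = 7544 + (6 - 506) = 7544 - 500 = 7044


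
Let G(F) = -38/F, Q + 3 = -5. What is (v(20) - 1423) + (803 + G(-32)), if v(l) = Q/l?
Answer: -49537/80 ≈ -619.21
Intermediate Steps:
Q = -8 (Q = -3 - 5 = -8)
v(l) = -8/l
(v(20) - 1423) + (803 + G(-32)) = (-8/20 - 1423) + (803 - 38/(-32)) = (-8*1/20 - 1423) + (803 - 38*(-1/32)) = (-⅖ - 1423) + (803 + 19/16) = -7117/5 + 12867/16 = -49537/80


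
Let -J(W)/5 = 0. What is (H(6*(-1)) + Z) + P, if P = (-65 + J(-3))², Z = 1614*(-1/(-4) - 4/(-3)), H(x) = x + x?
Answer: 13537/2 ≈ 6768.5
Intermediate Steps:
J(W) = 0 (J(W) = -5*0 = 0)
H(x) = 2*x
Z = 5111/2 (Z = 1614*(-1*(-¼) - 4*(-⅓)) = 1614*(¼ + 4/3) = 1614*(19/12) = 5111/2 ≈ 2555.5)
P = 4225 (P = (-65 + 0)² = (-65)² = 4225)
(H(6*(-1)) + Z) + P = (2*(6*(-1)) + 5111/2) + 4225 = (2*(-6) + 5111/2) + 4225 = (-12 + 5111/2) + 4225 = 5087/2 + 4225 = 13537/2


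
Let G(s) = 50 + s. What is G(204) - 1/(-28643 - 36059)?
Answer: 16434309/64702 ≈ 254.00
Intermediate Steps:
G(204) - 1/(-28643 - 36059) = (50 + 204) - 1/(-28643 - 36059) = 254 - 1/(-64702) = 254 - 1*(-1/64702) = 254 + 1/64702 = 16434309/64702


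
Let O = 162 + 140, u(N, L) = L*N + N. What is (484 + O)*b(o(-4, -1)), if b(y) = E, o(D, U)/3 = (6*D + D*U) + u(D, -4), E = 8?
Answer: 6288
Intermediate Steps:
u(N, L) = N + L*N
o(D, U) = 9*D + 3*D*U (o(D, U) = 3*((6*D + D*U) + D*(1 - 4)) = 3*((6*D + D*U) + D*(-3)) = 3*((6*D + D*U) - 3*D) = 3*(3*D + D*U) = 9*D + 3*D*U)
b(y) = 8
O = 302
(484 + O)*b(o(-4, -1)) = (484 + 302)*8 = 786*8 = 6288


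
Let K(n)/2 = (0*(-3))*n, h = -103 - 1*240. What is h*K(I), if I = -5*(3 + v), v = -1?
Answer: 0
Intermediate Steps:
h = -343 (h = -103 - 240 = -343)
I = -10 (I = -5*(3 - 1) = -5*2 = -10)
K(n) = 0 (K(n) = 2*((0*(-3))*n) = 2*(0*n) = 2*0 = 0)
h*K(I) = -343*0 = 0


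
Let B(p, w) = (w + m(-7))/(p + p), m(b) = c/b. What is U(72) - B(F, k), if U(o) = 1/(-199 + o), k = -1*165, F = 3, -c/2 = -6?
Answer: 49389/1778 ≈ 27.778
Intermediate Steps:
c = 12 (c = -2*(-6) = 12)
k = -165
m(b) = 12/b
B(p, w) = (-12/7 + w)/(2*p) (B(p, w) = (w + 12/(-7))/(p + p) = (w + 12*(-⅐))/((2*p)) = (w - 12/7)*(1/(2*p)) = (-12/7 + w)*(1/(2*p)) = (-12/7 + w)/(2*p))
U(72) - B(F, k) = 1/(-199 + 72) - (-12 + 7*(-165))/(14*3) = 1/(-127) - (-12 - 1155)/(14*3) = -1/127 - (-1167)/(14*3) = -1/127 - 1*(-389/14) = -1/127 + 389/14 = 49389/1778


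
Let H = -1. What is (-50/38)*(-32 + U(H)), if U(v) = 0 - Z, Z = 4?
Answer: 900/19 ≈ 47.368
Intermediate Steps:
U(v) = -4 (U(v) = 0 - 1*4 = 0 - 4 = -4)
(-50/38)*(-32 + U(H)) = (-50/38)*(-32 - 4) = -50*1/38*(-36) = -25/19*(-36) = 900/19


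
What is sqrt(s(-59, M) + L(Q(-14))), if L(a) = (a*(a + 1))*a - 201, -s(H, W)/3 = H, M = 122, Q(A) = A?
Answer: 2*I*sqrt(643) ≈ 50.715*I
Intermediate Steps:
s(H, W) = -3*H
L(a) = -201 + a**2*(1 + a) (L(a) = (a*(1 + a))*a - 201 = a**2*(1 + a) - 201 = -201 + a**2*(1 + a))
sqrt(s(-59, M) + L(Q(-14))) = sqrt(-3*(-59) + (-201 + (-14)**2 + (-14)**3)) = sqrt(177 + (-201 + 196 - 2744)) = sqrt(177 - 2749) = sqrt(-2572) = 2*I*sqrt(643)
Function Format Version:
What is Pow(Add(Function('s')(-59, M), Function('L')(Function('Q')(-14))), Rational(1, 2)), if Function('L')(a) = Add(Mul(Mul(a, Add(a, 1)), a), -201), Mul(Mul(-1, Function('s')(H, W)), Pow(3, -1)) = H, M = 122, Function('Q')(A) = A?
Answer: Mul(2, I, Pow(643, Rational(1, 2))) ≈ Mul(50.715, I)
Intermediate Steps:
Function('s')(H, W) = Mul(-3, H)
Function('L')(a) = Add(-201, Mul(Pow(a, 2), Add(1, a))) (Function('L')(a) = Add(Mul(Mul(a, Add(1, a)), a), -201) = Add(Mul(Pow(a, 2), Add(1, a)), -201) = Add(-201, Mul(Pow(a, 2), Add(1, a))))
Pow(Add(Function('s')(-59, M), Function('L')(Function('Q')(-14))), Rational(1, 2)) = Pow(Add(Mul(-3, -59), Add(-201, Pow(-14, 2), Pow(-14, 3))), Rational(1, 2)) = Pow(Add(177, Add(-201, 196, -2744)), Rational(1, 2)) = Pow(Add(177, -2749), Rational(1, 2)) = Pow(-2572, Rational(1, 2)) = Mul(2, I, Pow(643, Rational(1, 2)))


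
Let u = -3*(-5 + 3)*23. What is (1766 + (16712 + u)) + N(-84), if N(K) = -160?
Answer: 18456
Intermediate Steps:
u = 138 (u = -3*(-2)*23 = 6*23 = 138)
(1766 + (16712 + u)) + N(-84) = (1766 + (16712 + 138)) - 160 = (1766 + 16850) - 160 = 18616 - 160 = 18456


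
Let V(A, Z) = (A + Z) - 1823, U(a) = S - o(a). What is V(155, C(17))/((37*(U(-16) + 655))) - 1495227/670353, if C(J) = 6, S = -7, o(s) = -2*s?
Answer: -5865556745/2546447596 ≈ -2.3034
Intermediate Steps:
U(a) = -7 + 2*a (U(a) = -7 - (-2)*a = -7 + 2*a)
V(A, Z) = -1823 + A + Z
V(155, C(17))/((37*(U(-16) + 655))) - 1495227/670353 = (-1823 + 155 + 6)/((37*((-7 + 2*(-16)) + 655))) - 1495227/670353 = -1662*1/(37*((-7 - 32) + 655)) - 1495227*1/670353 = -1662*1/(37*(-39 + 655)) - 498409/223451 = -1662/(37*616) - 498409/223451 = -1662/22792 - 498409/223451 = -1662*1/22792 - 498409/223451 = -831/11396 - 498409/223451 = -5865556745/2546447596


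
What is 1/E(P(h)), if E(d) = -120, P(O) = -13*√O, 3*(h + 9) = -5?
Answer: -1/120 ≈ -0.0083333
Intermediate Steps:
h = -32/3 (h = -9 + (⅓)*(-5) = -9 - 5/3 = -32/3 ≈ -10.667)
1/E(P(h)) = 1/(-120) = -1/120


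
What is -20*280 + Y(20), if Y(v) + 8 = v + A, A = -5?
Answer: -5593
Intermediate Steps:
Y(v) = -13 + v (Y(v) = -8 + (v - 5) = -8 + (-5 + v) = -13 + v)
-20*280 + Y(20) = -20*280 + (-13 + 20) = -5600 + 7 = -5593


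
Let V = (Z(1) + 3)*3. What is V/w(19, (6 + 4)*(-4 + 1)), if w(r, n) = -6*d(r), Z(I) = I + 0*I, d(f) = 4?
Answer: -½ ≈ -0.50000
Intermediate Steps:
Z(I) = I (Z(I) = I + 0 = I)
V = 12 (V = (1 + 3)*3 = 4*3 = 12)
w(r, n) = -24 (w(r, n) = -6*4 = -24)
V/w(19, (6 + 4)*(-4 + 1)) = 12/(-24) = 12*(-1/24) = -½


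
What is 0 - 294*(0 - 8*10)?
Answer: 23520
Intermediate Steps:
0 - 294*(0 - 8*10) = 0 - 294*(0 - 80) = 0 - 294*(-80) = 0 + 23520 = 23520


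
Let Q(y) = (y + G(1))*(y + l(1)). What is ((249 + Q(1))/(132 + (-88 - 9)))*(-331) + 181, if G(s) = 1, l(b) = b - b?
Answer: -76746/35 ≈ -2192.7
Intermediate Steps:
l(b) = 0
Q(y) = y*(1 + y) (Q(y) = (y + 1)*(y + 0) = (1 + y)*y = y*(1 + y))
((249 + Q(1))/(132 + (-88 - 9)))*(-331) + 181 = ((249 + 1*(1 + 1))/(132 + (-88 - 9)))*(-331) + 181 = ((249 + 1*2)/(132 - 97))*(-331) + 181 = ((249 + 2)/35)*(-331) + 181 = (251*(1/35))*(-331) + 181 = (251/35)*(-331) + 181 = -83081/35 + 181 = -76746/35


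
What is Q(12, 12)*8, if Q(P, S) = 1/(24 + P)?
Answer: 2/9 ≈ 0.22222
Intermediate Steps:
Q(12, 12)*8 = 8/(24 + 12) = 8/36 = (1/36)*8 = 2/9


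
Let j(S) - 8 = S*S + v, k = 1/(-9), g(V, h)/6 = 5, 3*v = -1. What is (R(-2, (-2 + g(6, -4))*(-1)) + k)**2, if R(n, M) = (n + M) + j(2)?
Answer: 27556/81 ≈ 340.20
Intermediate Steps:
v = -1/3 (v = (1/3)*(-1) = -1/3 ≈ -0.33333)
g(V, h) = 30 (g(V, h) = 6*5 = 30)
k = -1/9 ≈ -0.11111
j(S) = 23/3 + S**2 (j(S) = 8 + (S*S - 1/3) = 8 + (S**2 - 1/3) = 8 + (-1/3 + S**2) = 23/3 + S**2)
R(n, M) = 35/3 + M + n (R(n, M) = (n + M) + (23/3 + 2**2) = (M + n) + (23/3 + 4) = (M + n) + 35/3 = 35/3 + M + n)
(R(-2, (-2 + g(6, -4))*(-1)) + k)**2 = ((35/3 + (-2 + 30)*(-1) - 2) - 1/9)**2 = ((35/3 + 28*(-1) - 2) - 1/9)**2 = ((35/3 - 28 - 2) - 1/9)**2 = (-55/3 - 1/9)**2 = (-166/9)**2 = 27556/81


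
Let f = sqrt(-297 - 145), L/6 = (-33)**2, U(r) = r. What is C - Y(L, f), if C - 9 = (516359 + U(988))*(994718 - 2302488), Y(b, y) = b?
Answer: -676570892715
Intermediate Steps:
L = 6534 (L = 6*(-33)**2 = 6*1089 = 6534)
f = I*sqrt(442) (f = sqrt(-442) = I*sqrt(442) ≈ 21.024*I)
C = -676570886181 (C = 9 + (516359 + 988)*(994718 - 2302488) = 9 + 517347*(-1307770) = 9 - 676570886190 = -676570886181)
C - Y(L, f) = -676570886181 - 1*6534 = -676570886181 - 6534 = -676570892715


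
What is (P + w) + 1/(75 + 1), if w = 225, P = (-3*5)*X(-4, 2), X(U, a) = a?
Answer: 14821/76 ≈ 195.01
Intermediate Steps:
P = -30 (P = -3*5*2 = -15*2 = -30)
(P + w) + 1/(75 + 1) = (-30 + 225) + 1/(75 + 1) = 195 + 1/76 = 14821/76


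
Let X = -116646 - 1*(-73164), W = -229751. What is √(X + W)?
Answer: I*√273233 ≈ 522.72*I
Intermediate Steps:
X = -43482 (X = -116646 + 73164 = -43482)
√(X + W) = √(-43482 - 229751) = √(-273233) = I*√273233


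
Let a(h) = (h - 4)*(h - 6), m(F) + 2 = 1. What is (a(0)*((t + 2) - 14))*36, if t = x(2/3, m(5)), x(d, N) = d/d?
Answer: -9504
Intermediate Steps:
m(F) = -1 (m(F) = -2 + 1 = -1)
x(d, N) = 1
t = 1
a(h) = (-6 + h)*(-4 + h) (a(h) = (-4 + h)*(-6 + h) = (-6 + h)*(-4 + h))
(a(0)*((t + 2) - 14))*36 = ((24 + 0² - 10*0)*((1 + 2) - 14))*36 = ((24 + 0 + 0)*(3 - 14))*36 = (24*(-11))*36 = -264*36 = -9504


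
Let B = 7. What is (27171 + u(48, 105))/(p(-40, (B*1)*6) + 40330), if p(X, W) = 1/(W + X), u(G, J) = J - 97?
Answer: 54358/80661 ≈ 0.67391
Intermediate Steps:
u(G, J) = -97 + J
(27171 + u(48, 105))/(p(-40, (B*1)*6) + 40330) = (27171 + (-97 + 105))/(1/((7*1)*6 - 40) + 40330) = (27171 + 8)/(1/(7*6 - 40) + 40330) = 27179/(1/(42 - 40) + 40330) = 27179/(1/2 + 40330) = 27179/(½ + 40330) = 27179/(80661/2) = 27179*(2/80661) = 54358/80661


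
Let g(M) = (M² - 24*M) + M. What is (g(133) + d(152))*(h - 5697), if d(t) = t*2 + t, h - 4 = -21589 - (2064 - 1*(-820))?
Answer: -455084276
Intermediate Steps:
h = -24469 (h = 4 + (-21589 - (2064 - 1*(-820))) = 4 + (-21589 - (2064 + 820)) = 4 + (-21589 - 1*2884) = 4 + (-21589 - 2884) = 4 - 24473 = -24469)
d(t) = 3*t (d(t) = 2*t + t = 3*t)
g(M) = M² - 23*M
(g(133) + d(152))*(h - 5697) = (133*(-23 + 133) + 3*152)*(-24469 - 5697) = (133*110 + 456)*(-30166) = (14630 + 456)*(-30166) = 15086*(-30166) = -455084276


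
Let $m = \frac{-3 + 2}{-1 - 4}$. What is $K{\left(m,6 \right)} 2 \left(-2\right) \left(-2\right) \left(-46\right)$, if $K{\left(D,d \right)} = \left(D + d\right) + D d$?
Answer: $- \frac{13616}{5} \approx -2723.2$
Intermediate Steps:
$m = \frac{1}{5}$ ($m = - \frac{1}{-5} = \left(-1\right) \left(- \frac{1}{5}\right) = \frac{1}{5} \approx 0.2$)
$K{\left(D,d \right)} = D + d + D d$
$K{\left(m,6 \right)} 2 \left(-2\right) \left(-2\right) \left(-46\right) = \left(\frac{1}{5} + 6 + \frac{1}{5} \cdot 6\right) 2 \left(-2\right) \left(-2\right) \left(-46\right) = \left(\frac{1}{5} + 6 + \frac{6}{5}\right) \left(\left(-4\right) \left(-2\right)\right) \left(-46\right) = \frac{37}{5} \cdot 8 \left(-46\right) = \frac{296}{5} \left(-46\right) = - \frac{13616}{5}$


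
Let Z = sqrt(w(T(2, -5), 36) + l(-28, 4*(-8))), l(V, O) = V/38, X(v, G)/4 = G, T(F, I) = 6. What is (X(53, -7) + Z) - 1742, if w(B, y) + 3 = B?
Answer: -1770 + sqrt(817)/19 ≈ -1768.5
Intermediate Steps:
X(v, G) = 4*G
l(V, O) = V/38 (l(V, O) = V*(1/38) = V/38)
w(B, y) = -3 + B
Z = sqrt(817)/19 (Z = sqrt((-3 + 6) + (1/38)*(-28)) = sqrt(3 - 14/19) = sqrt(43/19) = sqrt(817)/19 ≈ 1.5044)
(X(53, -7) + Z) - 1742 = (4*(-7) + sqrt(817)/19) - 1742 = (-28 + sqrt(817)/19) - 1742 = -1770 + sqrt(817)/19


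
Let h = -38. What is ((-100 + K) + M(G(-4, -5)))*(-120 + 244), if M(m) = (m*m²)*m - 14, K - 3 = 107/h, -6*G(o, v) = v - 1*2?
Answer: -85466411/6156 ≈ -13883.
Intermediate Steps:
G(o, v) = ⅓ - v/6 (G(o, v) = -(v - 1*2)/6 = -(v - 2)/6 = -(-2 + v)/6 = ⅓ - v/6)
K = 7/38 (K = 3 + 107/(-38) = 3 + 107*(-1/38) = 3 - 107/38 = 7/38 ≈ 0.18421)
M(m) = -14 + m⁴ (M(m) = m³*m - 14 = m⁴ - 14 = -14 + m⁴)
((-100 + K) + M(G(-4, -5)))*(-120 + 244) = ((-100 + 7/38) + (-14 + (⅓ - ⅙*(-5))⁴))*(-120 + 244) = (-3793/38 + (-14 + (⅓ + ⅚)⁴))*124 = (-3793/38 + (-14 + (7/6)⁴))*124 = (-3793/38 + (-14 + 2401/1296))*124 = (-3793/38 - 15743/1296)*124 = -2756981/24624*124 = -85466411/6156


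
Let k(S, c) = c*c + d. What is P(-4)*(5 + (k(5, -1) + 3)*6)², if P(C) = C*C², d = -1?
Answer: -33856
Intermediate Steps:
k(S, c) = -1 + c² (k(S, c) = c*c - 1 = c² - 1 = -1 + c²)
P(C) = C³
P(-4)*(5 + (k(5, -1) + 3)*6)² = (-4)³*(5 + ((-1 + (-1)²) + 3)*6)² = -64*(5 + ((-1 + 1) + 3)*6)² = -64*(5 + (0 + 3)*6)² = -64*(5 + 3*6)² = -64*(5 + 18)² = -64*23² = -64*529 = -33856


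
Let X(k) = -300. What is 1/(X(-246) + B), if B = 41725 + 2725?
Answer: 1/44150 ≈ 2.2650e-5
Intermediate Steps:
B = 44450
1/(X(-246) + B) = 1/(-300 + 44450) = 1/44150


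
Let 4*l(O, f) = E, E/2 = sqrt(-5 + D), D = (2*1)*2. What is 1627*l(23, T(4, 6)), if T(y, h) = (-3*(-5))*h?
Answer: 1627*I/2 ≈ 813.5*I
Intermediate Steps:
T(y, h) = 15*h
D = 4 (D = 2*2 = 4)
E = 2*I (E = 2*sqrt(-5 + 4) = 2*sqrt(-1) = 2*I ≈ 2.0*I)
l(O, f) = I/2 (l(O, f) = (2*I)/4 = I/2)
1627*l(23, T(4, 6)) = 1627*(I/2) = 1627*I/2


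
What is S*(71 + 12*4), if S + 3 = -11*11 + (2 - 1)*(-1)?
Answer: -14875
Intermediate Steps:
S = -125 (S = -3 + (-11*11 + (2 - 1)*(-1)) = -3 + (-121 + 1*(-1)) = -3 + (-121 - 1) = -3 - 122 = -125)
S*(71 + 12*4) = -125*(71 + 12*4) = -125*(71 + 48) = -125*119 = -14875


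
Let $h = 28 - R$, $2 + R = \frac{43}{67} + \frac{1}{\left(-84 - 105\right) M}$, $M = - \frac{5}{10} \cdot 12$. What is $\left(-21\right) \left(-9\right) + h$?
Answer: $\frac{16590353}{75978} \approx 218.36$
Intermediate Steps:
$M = -6$ ($M = \left(-5\right) \frac{1}{10} \cdot 12 = \left(- \frac{1}{2}\right) 12 = -6$)
$R = - \frac{103127}{75978}$ ($R = -2 + \left(\frac{43}{67} + \frac{1}{\left(-84 - 105\right) \left(-6\right)}\right) = -2 + \left(43 \cdot \frac{1}{67} + \frac{1}{-189} \left(- \frac{1}{6}\right)\right) = -2 + \left(\frac{43}{67} - - \frac{1}{1134}\right) = -2 + \left(\frac{43}{67} + \frac{1}{1134}\right) = -2 + \frac{48829}{75978} = - \frac{103127}{75978} \approx -1.3573$)
$h = \frac{2230511}{75978}$ ($h = 28 - - \frac{103127}{75978} = 28 + \frac{103127}{75978} = \frac{2230511}{75978} \approx 29.357$)
$\left(-21\right) \left(-9\right) + h = \left(-21\right) \left(-9\right) + \frac{2230511}{75978} = 189 + \frac{2230511}{75978} = \frac{16590353}{75978}$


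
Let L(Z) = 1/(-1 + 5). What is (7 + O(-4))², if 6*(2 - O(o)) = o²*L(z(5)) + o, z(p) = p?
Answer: 81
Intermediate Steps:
L(Z) = ¼ (L(Z) = 1/4 = ¼)
O(o) = 2 - o/6 - o²/24 (O(o) = 2 - (o²*(¼) + o)/6 = 2 - (o²/4 + o)/6 = 2 - (o + o²/4)/6 = 2 + (-o/6 - o²/24) = 2 - o/6 - o²/24)
(7 + O(-4))² = (7 + (2 - ⅙*(-4) - 1/24*(-4)²))² = (7 + (2 + ⅔ - 1/24*16))² = (7 + (2 + ⅔ - ⅔))² = (7 + 2)² = 9² = 81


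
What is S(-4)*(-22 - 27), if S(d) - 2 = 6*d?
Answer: 1078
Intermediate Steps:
S(d) = 2 + 6*d
S(-4)*(-22 - 27) = (2 + 6*(-4))*(-22 - 27) = (2 - 24)*(-49) = -22*(-49) = 1078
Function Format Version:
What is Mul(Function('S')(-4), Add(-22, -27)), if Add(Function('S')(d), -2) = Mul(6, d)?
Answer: 1078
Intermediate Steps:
Function('S')(d) = Add(2, Mul(6, d))
Mul(Function('S')(-4), Add(-22, -27)) = Mul(Add(2, Mul(6, -4)), Add(-22, -27)) = Mul(Add(2, -24), -49) = Mul(-22, -49) = 1078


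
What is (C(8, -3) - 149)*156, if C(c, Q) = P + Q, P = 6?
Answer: -22776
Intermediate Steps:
C(c, Q) = 6 + Q
(C(8, -3) - 149)*156 = ((6 - 3) - 149)*156 = (3 - 149)*156 = -146*156 = -22776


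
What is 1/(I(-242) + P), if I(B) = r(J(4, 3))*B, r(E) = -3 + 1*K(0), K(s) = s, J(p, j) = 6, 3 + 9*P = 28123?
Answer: 9/34654 ≈ 0.00025971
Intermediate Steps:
P = 28120/9 (P = -⅓ + (⅑)*28123 = -⅓ + 28123/9 = 28120/9 ≈ 3124.4)
r(E) = -3 (r(E) = -3 + 1*0 = -3 + 0 = -3)
I(B) = -3*B
1/(I(-242) + P) = 1/(-3*(-242) + 28120/9) = 1/(726 + 28120/9) = 1/(34654/9) = 9/34654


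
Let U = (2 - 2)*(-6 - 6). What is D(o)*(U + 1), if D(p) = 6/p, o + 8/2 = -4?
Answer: -3/4 ≈ -0.75000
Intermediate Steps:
o = -8 (o = -4 - 4 = -8)
U = 0 (U = 0*(-12) = 0)
D(o)*(U + 1) = (6/(-8))*(0 + 1) = (6*(-1/8))*1 = -3/4*1 = -3/4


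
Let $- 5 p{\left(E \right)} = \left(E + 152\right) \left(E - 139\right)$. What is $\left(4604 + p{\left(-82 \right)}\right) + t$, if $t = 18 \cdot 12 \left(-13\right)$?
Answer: $4890$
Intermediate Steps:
$p{\left(E \right)} = - \frac{\left(-139 + E\right) \left(152 + E\right)}{5}$ ($p{\left(E \right)} = - \frac{\left(E + 152\right) \left(E - 139\right)}{5} = - \frac{\left(152 + E\right) \left(-139 + E\right)}{5} = - \frac{\left(-139 + E\right) \left(152 + E\right)}{5}$)
$t = -2808$ ($t = 216 \left(-13\right) = -2808$)
$\left(4604 + p{\left(-82 \right)}\right) + t = \left(4604 - \left(- \frac{22194}{5} + \frac{6724}{5}\right)\right) - 2808 = \left(4604 + \left(\frac{21128}{5} + \frac{1066}{5} - \frac{6724}{5}\right)\right) - 2808 = \left(4604 + 3094\right) - 2808 = 7698 - 2808 = 4890$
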